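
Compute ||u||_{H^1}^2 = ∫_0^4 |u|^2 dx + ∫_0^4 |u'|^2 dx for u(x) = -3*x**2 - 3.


||u||_{H^1}^2 = 15156/5

The H^1 norm (squared) on an interval (0, L) is
  ||u||_{H^1}^2 = ∫_0^L u(x)^2 dx + ∫_0^L u'(x)^2 dx.
Compute u'(x) = -6*x.
Then u(x)^2 = 9*x**4 + 18*x**2 + 9 and u'(x)^2 = 36*x**2.
Integrate each monomial from 0 to 4 using ∫_0^4 c·x^n dx = c·4^(n+1)/(n+1):
  ∫_0^4 u(x)^2 dx = ∫_0^4 (9*x^4 + 18*x^2 + 9) dx. Term by term:
    ∫_0^4 9*x^4 dx = 9216/5;  ∫_0^4 18*x^2 dx = 384;  ∫_0^4 9 dx = 36.
  Sum: 9216/5 + 384 + 36 = 11316/5.
  ∫_0^4 u'(x)^2 dx = ∫_0^4 (36*x^2) dx. Term by term:
    ∫_0^4 36*x^2 dx = 768.
Adding: ||u||_{H^1}^2 = 11316/5 + 768 = 15156/5.


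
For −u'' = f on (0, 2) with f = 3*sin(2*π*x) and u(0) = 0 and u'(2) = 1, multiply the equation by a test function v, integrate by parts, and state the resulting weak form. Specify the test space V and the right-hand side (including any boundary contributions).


V = {v ∈ H^1(0, 2) : v(0) = 0} (test functions vanish at x = 0 where u is specified); weak form: ∫_0^2 u'v' dx = ∫_0^2 (3*sin(2*π*x)) v dx + v(2) for all v ∈ V.

Multiply both sides by a test function v and integrate from 0 to 2:
  ∫_0^2 −u''(x) v(x) dx = ∫_0^2 f(x) v(x) dx.
Integrate the LHS by parts once:
  ∫_0^2 −u'' v dx = −[u'(x) v(x)]_0^2 + ∫_0^2 u'(x) v'(x) dx.
Thus ∫_0^2 u'(x) v'(x) dx = ∫_0^2 f(x) v(x) dx + [u'(x) v(x)]_0^2.
Choose V so that boundary terms are either known or forced to vanish.
Mixed BC: u(0) = 0 (Dirichlet) and u'(2) = 1 (Neumann). Define V = {v ∈ H^1(0, 2) : v(0) = 0}. Then [u' v]_0^2 = u'(2)·v(2) − u'(0)·0 = v(2).
Weak formulation: find u (satisfying any essential BC) such that ∫_0^2 u'(x) v'(x) dx = ∫_0^2 f v dx + v(2) for all v ∈ V (Dirichlet at 0 absorbed into V; Neumann datum at x = 2 contributes the boundary term).
Substituting f(x) = 3*sin(2*π*x), the right-hand side is ∫_0^2 (3*sin(2*π*x)) v dx + v(2).


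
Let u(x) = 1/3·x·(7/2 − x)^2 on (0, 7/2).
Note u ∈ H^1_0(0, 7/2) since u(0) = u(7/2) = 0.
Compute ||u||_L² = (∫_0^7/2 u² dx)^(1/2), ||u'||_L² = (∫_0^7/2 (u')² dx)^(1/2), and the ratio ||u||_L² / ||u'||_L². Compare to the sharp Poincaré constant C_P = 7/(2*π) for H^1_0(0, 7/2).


||u||_L² / ||u'||_L² = sqrt(14)/4 < C_P = 7/(2*π).

u(x) = 1/3·x·(7/2 − x)^2, so u'(x) = (2*x - 7)*(6*x - 7)/12.
u(x) = 1/3·x·(7/2 − x)^2 vanishes at x = 0 and x = 7/2, so u ∈ H^1_0(0, 7/2). Differentiate via the product rule and integrate the resulting polynomials term by term.
  ∫_0^7/2 u² dx = ∫_0^7/2 (x^6/9 - 14*x^5/9 + 49*x^4/6 - 343*x^3/18 + 2401*x^2/144) dx. Term by term:
    ∫_0^7/2 x^6/9 dx = 117649/1152;  ∫_0^7/2 -14*x^5/9 dx = -823543/1728;  ∫_0^7/2 49*x^4/6 dx = 823543/960;
    ∫_0^7/2 -343*x^3/18 dx = -823543/1152;  ∫_0^7/2 2401*x^2/144 dx = 823543/3456.
  Sum: 117649/1152 − 823543/1728 + 823543/960 − 823543/1152 + 823543/3456 = 117649/17280.
  ∫_0^7/2 (u')² dx = ∫_0^7/2 (x^4 - 28*x^3/3 + 539*x^2/18 - 343*x/9 + 2401/144) dx. Term by term:
    ∫_0^7/2 x^4 dx = 16807/160;  ∫_0^7/2 -28*x^3/3 dx = -16807/48;  ∫_0^7/2 539*x^2/18 dx = 184877/432;
    ∫_0^7/2 -343*x/9 dx = -16807/72;  ∫_0^7/2 2401/144 dx = 16807/288.
  Sum: 16807/160 − 16807/48 + 184877/432 − 16807/72 + 16807/288 = 16807/2160.
∫_0^7/2 u² dx = 117649/17280, so ||u||_L² = 343*sqrt(30)/720.
∫_0^7/2 (u')² dx = 16807/2160, so ||u'||_L² = 49*sqrt(105)/180.
Ratio ||u||_L² / ||u'||_L² = sqrt(14)/4.
Sharp Poincaré constant on H^1_0(0, 7/2) is C_P = L/π = 7/(2*π), achieved by sin(2*π/7·x).
A polynomial bump cannot attain the sharp Poincaré constant (only the first sine eigenfunction does), so the ratio is strictly less than C_P, consistent with ||u||_L² ≤ C_P ||u'||_L².


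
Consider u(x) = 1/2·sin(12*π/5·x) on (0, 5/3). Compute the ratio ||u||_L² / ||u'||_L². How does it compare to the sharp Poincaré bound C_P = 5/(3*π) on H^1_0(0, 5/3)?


||u||_L² / ||u'||_L² = 5/(12*π) < C_P = 5/(3*π).

u(x) = 1/2·sin(12*π/5·x), so u'(x) = 6*π*cos(12*π*x/5)/5.
Writing u(x) = A·sin(kπx/L) with A = 1/2 and k = 4, use ∫_0^L sin²(kπx/L) dx = L/2 and ∫_0^L cos²(kπx/L) dx = L/2.
u² = 1/4·sin²(12*π/5·x) and (u')² = 36*π^2/25·cos²(12*π/5·x), and each of sin², cos² integrates to L/2 = 5/6 over (0, 5/3).
∫_0^5/3 u² dx = 5/24, so ||u||_L² = sqrt(30)/12.
∫_0^5/3 (u')² dx = 6*π^2/5, so ||u'||_L² = sqrt(30)*π/5.
Ratio ||u||_L² / ||u'||_L² = 5/(12*π).
Sharp Poincaré constant on H^1_0(0, 5/3) is C_P = L/π = 5/(3*π), achieved by sin(3*π/5·x).
This is the k = 4 harmonic; the ratio L/(kπ) is strictly less than C_P = L/π, consistent with the sharp inequality ||u||_L² ≤ C_P ||u'||_L².


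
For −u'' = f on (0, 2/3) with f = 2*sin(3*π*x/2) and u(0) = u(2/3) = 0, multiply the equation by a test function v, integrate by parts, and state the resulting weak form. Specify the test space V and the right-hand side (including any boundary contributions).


V = H^1_0(0, 2/3) (so v(0) = v(2/3) = 0); weak form: ∫_0^2/3 u'v' dx = ∫_0^2/3 (2*sin(3*π*x/2)) v dx for all v ∈ V.

Multiply both sides by a test function v and integrate from 0 to 2/3:
  ∫_0^2/3 −u''(x) v(x) dx = ∫_0^2/3 f(x) v(x) dx.
Integrate the LHS by parts once:
  ∫_0^2/3 −u'' v dx = −[u'(x) v(x)]_0^2/3 + ∫_0^2/3 u'(x) v'(x) dx.
Thus ∫_0^2/3 u'(x) v'(x) dx = ∫_0^2/3 f(x) v(x) dx + [u'(x) v(x)]_0^2/3.
Choose V so that boundary terms are either known or forced to vanish.
u is Dirichlet: u(0) = u(2/3) = 0. Let V = H^1_0(0, 2/3); then v(0) = v(2/3) = 0, and [u' v]_0^2/3 = 0.
Weak formulation: find u (satisfying any essential BC) such that ∫_0^2/3 u'(x) v'(x) dx = ∫_0^2/3 f v dx for all v ∈ V.
Substituting f(x) = 2*sin(3*π*x/2), the right-hand side is ∫_0^2/3 (2*sin(3*π*x/2)) v dx.


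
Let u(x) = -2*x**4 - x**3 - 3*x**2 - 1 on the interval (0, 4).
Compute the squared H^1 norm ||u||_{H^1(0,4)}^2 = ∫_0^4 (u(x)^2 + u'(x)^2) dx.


||u||_{H^1}^2 = 17723828/45

The H^1 norm (squared) on an interval (0, L) is
  ||u||_{H^1}^2 = ∫_0^L u(x)^2 dx + ∫_0^L u'(x)^2 dx.
Compute u'(x) = -8*x**3 - 3*x**2 - 6*x.
Then u(x)^2 = 4*x**8 + 4*x**7 + 13*x**6 + 6*x**5 + 13*x**4 + 2*x**3 + 6*x**2 + 1 and u'(x)^2 = 64*x**6 + 48*x**5 + 105*x**4 + 36*x**3 + 36*x**2.
Integrate each monomial from 0 to 4 using ∫_0^4 c·x^n dx = c·4^(n+1)/(n+1):
  ∫_0^4 u(x)^2 dx = ∫_0^4 (4*x^8 + 4*x^7 + 13*x^6 + 6*x^5 + 13*x^4 + 2*x^3 + 6*x^2 + 1) dx. Term by term:
    ∫_0^4 4*x^8 dx = 1048576/9;  ∫_0^4 4*x^7 dx = 32768;  ∫_0^4 13*x^6 dx = 212992/7;
    ∫_0^4 6*x^5 dx = 4096;  ∫_0^4 13*x^4 dx = 13312/5;  ∫_0^4 2*x^3 dx = 128;
    ∫_0^4 6*x^2 dx = 128;  ∫_0^4 1 dx = 4.
  Sum: 1048576/9 + 32768 + 212992/7 + 4096 + 13312/5 + 128 + 128 + 4 = 58817516/315.
  ∫_0^4 u'(x)^2 dx = ∫_0^4 (64*x^6 + 48*x^5 + 105*x^4 + 36*x^3 + 36*x^2) dx. Term by term:
    ∫_0^4 64*x^6 dx = 1048576/7;  ∫_0^4 48*x^5 dx = 32768;  ∫_0^4 105*x^4 dx = 21504;
    ∫_0^4 36*x^3 dx = 2304;  ∫_0^4 36*x^2 dx = 768.
  Sum: 1048576/7 + 32768 + 21504 + 2304 + 768 = 1449984/7.
Adding: ||u||_{H^1}^2 = 58817516/315 + 1449984/7 = 17723828/45.


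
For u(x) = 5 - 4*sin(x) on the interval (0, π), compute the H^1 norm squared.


||u||_{H^1(0,π)}^2 = -80 + 41*π

u'(x) = -4*cos(x).
Expand u² and (u')² and integrate term by term on (0, π), using: for integers n ≥ 1, ∫_0^π sin²(nx) dx = ∫_0^π cos²(nx) dx = π/2; for n ≠ n', ∫_0^π sin(nx)sin(n'x) dx = ∫_0^π cos(nx)cos(n'x) dx = 0; and by product-to-sum, ∫_0^π sin(nx)cos(n'x) dx = ½∫_0^π [sin((n+n')x) + sin((n−n')x)] dx, which is 0 when n+n' is even and 2n/(n²−n'²) when n+n' is odd (it need not vanish on (0, π)). For the constant mode: ∫_0^π 1 dx = π, ∫_0^π cos(nx) dx = 0, ∫_0^π sin(nx) dx = (1−(−1)^n)/n.
  u² squared terms: (5)²·∫1 dx = 25·π = 25*π;  (-4)²·∫sin(x)² dx = 16·π/2 = 8*π.
  u² cross terms: 2·(5)·(-4)·∫1·sin(x) dx = -40·(2) = -80.
  So ∫_0^π u² dx = 25*π + 8*π − 80 = -80 + 33*π.
  (u')² squared terms: (-4)²·∫cos(x)² dx = 16·π/2 = 8*π.
  So ∫_0^π (u')² dx = 8*π.
||u||_{H^1}^2 = (-80 + 33*π) + (8*π) = -80 + 41*π.


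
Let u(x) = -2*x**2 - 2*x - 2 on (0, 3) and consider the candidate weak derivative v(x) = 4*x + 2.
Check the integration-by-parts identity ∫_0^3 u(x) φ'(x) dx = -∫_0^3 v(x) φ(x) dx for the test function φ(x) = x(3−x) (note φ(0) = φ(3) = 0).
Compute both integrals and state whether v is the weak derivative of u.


LHS = 36, RHS = -36. No, v is not the weak derivative of u.

u(x) = -2*x**2 - 2*x - 2, classical derivative u'(x) = -4*x - 2.
φ(x) = x(3−x), so φ'(x) = 3 - 2*x.
Note φ(0) = φ(3) = 0, so the boundary term u·φ vanishes.
LHS = ∫_0^3 u(x) φ'(x) dx = ∫_0^3 (4*x^3 - 2*x^2 - 2*x - 6) dx. Term by term:
  ∫_0^3 4*x^3 dx = 81;  ∫_0^3 -2*x^2 dx = -18;  ∫_0^3 -2*x dx = -9;
  ∫_0^3 -6 dx = -18.
Sum: 81 − 18 − 9 − 18 = 36.
So LHS = 36.
∫_0^3 v(x) φ(x) dx = ∫_0^3 (-4*x^3 + 10*x^2 + 6*x) dx. Term by term:
  ∫_0^3 -4*x^3 dx = -81;  ∫_0^3 10*x^2 dx = 90;  ∫_0^3 6*x dx = 27.
Sum: -81 + 90 + 27 = 36.
So RHS = -∫_0^3 v(x) φ(x) dx = -36.
LHS − RHS = 72 ≠ 0, so the identity fails.
(For a valid weak derivative the identity must hold for EVERY test function, in particular this one. The failure shows v is NOT the weak derivative of u.)
Correct weak derivative would be u'(x) = -4*x - 2.


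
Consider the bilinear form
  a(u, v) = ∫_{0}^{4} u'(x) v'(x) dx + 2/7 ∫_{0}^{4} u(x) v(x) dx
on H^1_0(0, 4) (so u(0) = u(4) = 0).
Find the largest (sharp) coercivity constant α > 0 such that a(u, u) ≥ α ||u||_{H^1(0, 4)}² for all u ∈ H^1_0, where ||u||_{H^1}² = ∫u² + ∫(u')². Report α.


α = (32/7 + π^2)/(π^2 + 16)

Coercivity of a(·,·) on H^1_0(0, 4) means a(u, u) ≥ α ||u||_{H^1}² for every u ∈ H^1_0.
The interval has length L = 4, and Poincaré/coercivity depend only on L. Here a(u, u) = ∫(u')² + (2/7)·∫u².
Here 0 < c = 2/7 < 1. The condition a(u,u) ≥ α||u||_{H^1}² reads (1−α)∫(u')² ≥ (α−c)∫u². Any admissible α is ≤ 1 (rapidly oscillating u have ∫u²/∫(u')² → 0), and α = 1 would force 0 ≥ (1−c)∫u², impossible since c < 1; so 1−α > 0. By the sharp Poincaré inequality on H^1_0 of an interval of length L, ∫(u')² ≥ (π/L)²∫u² with equality for the first sine mode sin(π(x−x₀)/L) (x₀ the left endpoint), so the inequality holds for all u iff (1−α)(π/L)² ≥ α − c, i.e. α ≤ ((π/L)² + c)/((π/L)² + 1) = (1 + c(L/π)²)/(1 + (L/π)²). With (π/L)² = π^2/16 and c = 2/7, the largest admissible constant is α = ((π/L)² + c)/((π/L)² + 1).
Simplifying, α = (32/7 + π^2)/(π^2 + 16).


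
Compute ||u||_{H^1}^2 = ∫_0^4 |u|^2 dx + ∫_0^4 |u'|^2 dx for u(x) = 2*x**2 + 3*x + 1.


||u||_{H^1}^2 = 37288/15

The H^1 norm (squared) on an interval (0, L) is
  ||u||_{H^1}^2 = ∫_0^L u(x)^2 dx + ∫_0^L u'(x)^2 dx.
Compute u'(x) = 4*x + 3.
Then u(x)^2 = 4*x**4 + 12*x**3 + 13*x**2 + 6*x + 1 and u'(x)^2 = 16*x**2 + 24*x + 9.
Integrate each monomial from 0 to 4 using ∫_0^4 c·x^n dx = c·4^(n+1)/(n+1):
  ∫_0^4 u(x)^2 dx = ∫_0^4 (4*x^4 + 12*x^3 + 13*x^2 + 6*x + 1) dx. Term by term:
    ∫_0^4 4*x^4 dx = 4096/5;  ∫_0^4 12*x^3 dx = 768;  ∫_0^4 13*x^2 dx = 832/3;
    ∫_0^4 6*x dx = 48;  ∫_0^4 1 dx = 4.
  Sum: 4096/5 + 768 + 832/3 + 48 + 4 = 28748/15.
  ∫_0^4 u'(x)^2 dx = ∫_0^4 (16*x^2 + 24*x + 9) dx. Term by term:
    ∫_0^4 16*x^2 dx = 1024/3;  ∫_0^4 24*x dx = 192;  ∫_0^4 9 dx = 36.
  Sum: 1024/3 + 192 + 36 = 1708/3.
Adding: ||u||_{H^1}^2 = 28748/15 + 1708/3 = 37288/15.


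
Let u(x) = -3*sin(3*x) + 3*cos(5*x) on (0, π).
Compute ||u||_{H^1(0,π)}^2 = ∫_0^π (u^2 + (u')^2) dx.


||u||_{H^1(0,π)}^2 = 162*π

u'(x) = -15*sin(5*x) - 9*cos(3*x).
Expand u² and (u')² and integrate term by term on (0, π), using: for integers n ≥ 1, ∫_0^π sin²(nx) dx = ∫_0^π cos²(nx) dx = π/2; for n ≠ n', ∫_0^π sin(nx)sin(n'x) dx = ∫_0^π cos(nx)cos(n'x) dx = 0; and by product-to-sum, ∫_0^π sin(nx)cos(n'x) dx = ½∫_0^π [sin((n+n')x) + sin((n−n')x)] dx, which is 0 when n+n' is even and 2n/(n²−n'²) when n+n' is odd (it need not vanish on (0, π)).
  u² squared terms: (-3)²·∫sin(3x)² dx = 9·π/2 = 9*π/2;  (3)²·∫cos(5x)² dx = 9·π/2 = 9*π/2.
  u² cross terms: 2·(-3)·(3)·∫sin(3x)·cos(5x) dx = -18·(0) = 0.
  So ∫_0^π u² dx = 9*π/2 + 9*π/2 + 0 = 9*π.
  (u')² squared terms: (-15)²·∫sin(5x)² dx = 225·π/2 = 225*π/2;  (-9)²·∫cos(3x)² dx = 81·π/2 = 81*π/2.
  (u')² cross terms: 2·(-15)·(-9)·∫sin(5x)·cos(3x) dx = 270·(0) = 0.
  So ∫_0^π (u')² dx = 225*π/2 + 81*π/2 + 0 = 153*π.
||u||_{H^1}^2 = (9*π) + (153*π) = 162*π.


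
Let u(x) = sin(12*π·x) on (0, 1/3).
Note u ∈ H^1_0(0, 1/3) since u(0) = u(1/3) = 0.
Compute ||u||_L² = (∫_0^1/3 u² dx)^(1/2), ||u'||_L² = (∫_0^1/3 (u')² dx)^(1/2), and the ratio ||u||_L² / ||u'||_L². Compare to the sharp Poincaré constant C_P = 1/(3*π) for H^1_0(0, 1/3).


||u||_L² / ||u'||_L² = 1/(12*π) < C_P = 1/(3*π).

u(x) = sin(12*π·x), so u'(x) = 12*π*cos(12*π*x).
Writing u(x) = A·sin(kπx/L) with A = 1 and k = 4, use ∫_0^L sin²(kπx/L) dx = L/2 and ∫_0^L cos²(kπx/L) dx = L/2.
u² = 1·sin²(12*π·x) and (u')² = 144*π^2·cos²(12*π·x), and each of sin², cos² integrates to L/2 = 1/6 over (0, 1/3).
∫_0^1/3 u² dx = 1/6, so ||u||_L² = sqrt(6)/6.
∫_0^1/3 (u')² dx = 24*π^2, so ||u'||_L² = 2*sqrt(6)*π.
Ratio ||u||_L² / ||u'||_L² = 1/(12*π).
Sharp Poincaré constant on H^1_0(0, 1/3) is C_P = L/π = 1/(3*π), achieved by sin(3*π·x).
This is the k = 4 harmonic; the ratio L/(kπ) is strictly less than C_P = L/π, consistent with the sharp inequality ||u||_L² ≤ C_P ||u'||_L².


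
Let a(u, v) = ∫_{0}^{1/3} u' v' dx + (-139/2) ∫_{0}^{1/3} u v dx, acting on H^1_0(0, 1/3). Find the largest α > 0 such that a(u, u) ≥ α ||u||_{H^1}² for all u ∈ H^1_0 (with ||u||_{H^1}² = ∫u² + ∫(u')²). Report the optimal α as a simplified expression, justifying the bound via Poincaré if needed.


α = (-139 + 18*π^2)/(2*(1 + 9*π^2))

Coercivity of a(·,·) on H^1_0(0, 1/3) means a(u, u) ≥ α ||u||_{H^1}² for every u ∈ H^1_0.
The interval has length L = 1/3, and Poincaré/coercivity depend only on L. Here a(u, u) = ∫(u')² + (-139/2)·∫u².
Here c = -139/2 < 0 with |c| < (π/L)² = 9*π^2, so coercivity still holds. The condition a(u,u) ≥ α||u||_{H^1}² reads (1−α)∫(u')² ≥ (α−c)∫u². Any admissible α is ≤ 1 (rapidly oscillating u have ∫u²/∫(u')² → 0), and α = 1 would force 0 ≥ (1−c)∫u², impossible since c < 1; so 1−α > 0. By the sharp Poincaré inequality on H^1_0 of an interval of length L, ∫(u')² ≥ (π/L)²∫u² with equality for the first sine mode sin(π(x−x₀)/L) (x₀ the left endpoint), so the inequality holds for all u iff (1−α)(π/L)² ≥ α − c, i.e. α ≤ ((π/L)² + c)/((π/L)² + 1) = (1 + c(L/π)²)/(1 + (L/π)²). (Direct route, valid since c ≤ 0: Poincaré gives c∫u² ≥ c(L/π)²∫(u')², so a(u,u) ≥ (1 + c(L/π)²)∫(u')², while ||u||_{H^1}² ≤ (1 + (L/π)²)∫(u')²; dividing yields the same α.) With (π/L)² = 9*π^2 and c = -139/2, the largest admissible constant is α = ((π/L)² + c)/((π/L)² + 1).
Simplifying, α = (-139 + 18*π^2)/(2*(1 + 9*π^2)).


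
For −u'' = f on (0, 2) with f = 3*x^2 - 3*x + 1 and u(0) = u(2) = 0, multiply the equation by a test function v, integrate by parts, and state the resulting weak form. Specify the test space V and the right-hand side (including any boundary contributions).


V = H^1_0(0, 2) (so v(0) = v(2) = 0); weak form: ∫_0^2 u'v' dx = ∫_0^2 (3*x^2 - 3*x + 1) v dx for all v ∈ V.

Multiply both sides by a test function v and integrate from 0 to 2:
  ∫_0^2 −u''(x) v(x) dx = ∫_0^2 f(x) v(x) dx.
Integrate the LHS by parts once:
  ∫_0^2 −u'' v dx = −[u'(x) v(x)]_0^2 + ∫_0^2 u'(x) v'(x) dx.
Thus ∫_0^2 u'(x) v'(x) dx = ∫_0^2 f(x) v(x) dx + [u'(x) v(x)]_0^2.
Choose V so that boundary terms are either known or forced to vanish.
u is Dirichlet: u(0) = u(2) = 0. Let V = H^1_0(0, 2); then v(0) = v(2) = 0, and [u' v]_0^2 = 0.
Weak formulation: find u (satisfying any essential BC) such that ∫_0^2 u'(x) v'(x) dx = ∫_0^2 f v dx for all v ∈ V.
Substituting f(x) = 3*x^2 - 3*x + 1, the right-hand side is ∫_0^2 (3*x^2 - 3*x + 1) v dx.


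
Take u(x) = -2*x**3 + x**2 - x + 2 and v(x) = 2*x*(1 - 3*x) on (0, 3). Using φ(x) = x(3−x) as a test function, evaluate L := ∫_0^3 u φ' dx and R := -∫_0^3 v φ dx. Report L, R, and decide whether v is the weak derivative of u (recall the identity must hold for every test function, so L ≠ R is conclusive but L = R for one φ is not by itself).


LHS = 639/10, RHS = 297/5. No, v is not the weak derivative of u.

u(x) = -2*x**3 + x**2 - x + 2, classical derivative u'(x) = -6*x**2 + 2*x - 1.
φ(x) = x(3−x), so φ'(x) = 3 - 2*x.
Note φ(0) = φ(3) = 0, so the boundary term u·φ vanishes.
LHS = ∫_0^3 u(x) φ'(x) dx = ∫_0^3 (4*x^4 - 8*x^3 + 5*x^2 - 7*x + 6) dx. Term by term:
  ∫_0^3 4*x^4 dx = 972/5;  ∫_0^3 -8*x^3 dx = -162;  ∫_0^3 5*x^2 dx = 45;
  ∫_0^3 -7*x dx = -63/2;  ∫_0^3 6 dx = 18.
Sum: 972/5 − 162 + 45 − 63/2 + 18 = 639/10.
So LHS = 639/10.
∫_0^3 v(x) φ(x) dx = ∫_0^3 (6*x^4 - 20*x^3 + 6*x^2) dx. Term by term:
  ∫_0^3 6*x^4 dx = 1458/5;  ∫_0^3 -20*x^3 dx = -405;  ∫_0^3 6*x^2 dx = 54.
Sum: 1458/5 − 405 + 54 = -297/5.
So RHS = -∫_0^3 v(x) φ(x) dx = 297/5.
LHS − RHS = 9/2 ≠ 0, so the identity fails.
(For a valid weak derivative the identity must hold for EVERY test function, in particular this one. The failure shows v is NOT the weak derivative of u.)
Correct weak derivative would be u'(x) = -6*x**2 + 2*x - 1.


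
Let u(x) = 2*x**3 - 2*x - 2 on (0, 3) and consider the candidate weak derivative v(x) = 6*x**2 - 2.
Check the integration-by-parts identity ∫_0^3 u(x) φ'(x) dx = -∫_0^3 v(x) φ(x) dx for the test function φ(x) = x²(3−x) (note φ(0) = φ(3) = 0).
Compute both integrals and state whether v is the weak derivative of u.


LHS = -1323/10, RHS = -1323/10. Yes, v = u' weakly.

u(x) = 2*x**3 - 2*x - 2, classical derivative u'(x) = 6*x**2 - 2.
φ(x) = x²(3−x), so φ'(x) = 3*x*(2 - x).
Note φ(0) = φ(3) = 0, so the boundary term u·φ vanishes.
LHS = ∫_0^3 u(x) φ'(x) dx = ∫_0^3 (-6*x^5 + 12*x^4 + 6*x^3 - 6*x^2 - 12*x) dx. Term by term:
  ∫_0^3 -6*x^5 dx = -729;  ∫_0^3 12*x^4 dx = 2916/5;  ∫_0^3 6*x^3 dx = 243/2;
  ∫_0^3 -6*x^2 dx = -54;  ∫_0^3 -12*x dx = -54.
Sum: -729 + 2916/5 + 243/2 − 54 − 54 = -1323/10.
So LHS = -1323/10.
∫_0^3 v(x) φ(x) dx = ∫_0^3 (-6*x^5 + 18*x^4 + 2*x^3 - 6*x^2) dx. Term by term:
  ∫_0^3 -6*x^5 dx = -729;  ∫_0^3 18*x^4 dx = 4374/5;  ∫_0^3 2*x^3 dx = 81/2;
  ∫_0^3 -6*x^2 dx = -54.
Sum: -729 + 4374/5 + 81/2 − 54 = 1323/10.
So RHS = -∫_0^3 v(x) φ(x) dx = -1323/10.
LHS = RHS, so the identity holds for this test φ.
Moreover u is smooth here and v(x) = u'(x) = 6*x**2 - 2 pointwise, so the identity holds for every test function. Hence v is the weak derivative of u.


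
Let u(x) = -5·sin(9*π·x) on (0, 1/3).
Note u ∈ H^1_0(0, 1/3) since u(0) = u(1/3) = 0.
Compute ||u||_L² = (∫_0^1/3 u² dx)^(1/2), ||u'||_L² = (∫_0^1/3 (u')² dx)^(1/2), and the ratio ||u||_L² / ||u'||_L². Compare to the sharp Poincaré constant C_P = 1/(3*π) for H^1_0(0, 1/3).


||u||_L² / ||u'||_L² = 1/(9*π) < C_P = 1/(3*π).

u(x) = -5·sin(9*π·x), so u'(x) = -45*π*cos(9*π*x).
Writing u(x) = A·sin(kπx/L) with A = -5 and k = 3, use ∫_0^L sin²(kπx/L) dx = L/2 and ∫_0^L cos²(kπx/L) dx = L/2.
u² = 25·sin²(9*π·x) and (u')² = 2025*π^2·cos²(9*π·x), and each of sin², cos² integrates to L/2 = 1/6 over (0, 1/3).
∫_0^1/3 u² dx = 25/6, so ||u||_L² = 5*sqrt(6)/6.
∫_0^1/3 (u')² dx = 675*π^2/2, so ||u'||_L² = 15*sqrt(6)*π/2.
Ratio ||u||_L² / ||u'||_L² = 1/(9*π).
Sharp Poincaré constant on H^1_0(0, 1/3) is C_P = L/π = 1/(3*π), achieved by sin(3*π·x).
This is the k = 3 harmonic; the ratio L/(kπ) is strictly less than C_P = L/π, consistent with the sharp inequality ||u||_L² ≤ C_P ||u'||_L².


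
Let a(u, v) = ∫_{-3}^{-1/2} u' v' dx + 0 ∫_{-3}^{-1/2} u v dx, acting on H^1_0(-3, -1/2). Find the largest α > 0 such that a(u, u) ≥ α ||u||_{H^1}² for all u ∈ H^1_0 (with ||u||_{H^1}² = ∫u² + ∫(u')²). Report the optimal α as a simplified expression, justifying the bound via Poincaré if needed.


α = 4*π^2/(25 + 4*π^2)

Coercivity of a(·,·) on H^1_0(-3, -1/2) means a(u, u) ≥ α ||u||_{H^1}² for every u ∈ H^1_0.
The interval has length L = 5/2, and Poincaré/coercivity depend only on L. Here a(u, u) = ∫(u')² + (0)·∫u².
Here c = 0, so a(u,u) = ∫(u')² alone. The condition a(u,u) ≥ α||u||_{H^1}² reads (1−α)∫(u')² ≥ (α−c)∫u². Any admissible α is ≤ 1 (rapidly oscillating u have ∫u²/∫(u')² → 0), and α = 1 would force 0 ≥ (1−c)∫u², impossible since c < 1; so 1−α > 0. By the sharp Poincaré inequality on H^1_0 of an interval of length L, ∫(u')² ≥ (π/L)²∫u² with equality for the first sine mode sin(π(x−x₀)/L) (x₀ the left endpoint), so the inequality holds for all u iff (1−α)(π/L)² ≥ α − c, i.e. α ≤ ((π/L)² + c)/((π/L)² + 1) = (1 + c(L/π)²)/(1 + (L/π)²). (Direct route, valid since c ≤ 0: Poincaré gives c∫u² ≥ c(L/π)²∫(u')², so a(u,u) ≥ (1 + c(L/π)²)∫(u')², while ||u||_{H^1}² ≤ (1 + (L/π)²)∫(u')²; dividing yields the same α.) With (π/L)² = 4*π^2/25 and c = 0, the largest admissible constant is α = ((π/L)² + c)/((π/L)² + 1).
Simplifying, α = 4*π^2/(25 + 4*π^2).


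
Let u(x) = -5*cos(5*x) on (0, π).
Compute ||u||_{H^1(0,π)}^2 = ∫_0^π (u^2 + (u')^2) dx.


||u||_{H^1(0,π)}^2 = 325*π

u'(x) = 25*sin(5*x).
Expand u² and (u')² and integrate term by term on (0, π), using: for integers n ≥ 1, ∫_0^π sin²(nx) dx = ∫_0^π cos²(nx) dx = π/2; for n ≠ n', ∫_0^π sin(nx)sin(n'x) dx = ∫_0^π cos(nx)cos(n'x) dx = 0; and by product-to-sum, ∫_0^π sin(nx)cos(n'x) dx = ½∫_0^π [sin((n+n')x) + sin((n−n')x)] dx, which is 0 when n+n' is even and 2n/(n²−n'²) when n+n' is odd (it need not vanish on (0, π)).
  u² squared terms: (-5)²·∫cos(5x)² dx = 25·π/2 = 25*π/2.
  So ∫_0^π u² dx = 25*π/2.
  (u')² squared terms: (25)²·∫sin(5x)² dx = 625·π/2 = 625*π/2.
  So ∫_0^π (u')² dx = 625*π/2.
||u||_{H^1}^2 = (25*π/2) + (625*π/2) = 325*π.


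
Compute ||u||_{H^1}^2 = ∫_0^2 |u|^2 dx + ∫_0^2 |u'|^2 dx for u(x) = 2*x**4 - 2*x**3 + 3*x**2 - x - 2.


||u||_{H^1}^2 = 272542/315

The H^1 norm (squared) on an interval (0, L) is
  ||u||_{H^1}^2 = ∫_0^L u(x)^2 dx + ∫_0^L u'(x)^2 dx.
Compute u'(x) = 8*x**3 - 6*x**2 + 6*x - 1.
Then u(x)^2 = 4*x**8 - 8*x**7 + 16*x**6 - 16*x**5 + 5*x**4 + 2*x**3 - 11*x**2 + 4*x + 4 and u'(x)^2 = 64*x**6 - 96*x**5 + 132*x**4 - 88*x**3 + 48*x**2 - 12*x + 1.
Integrate each monomial from 0 to 2 using ∫_0^2 c·x^n dx = c·2^(n+1)/(n+1):
  ∫_0^2 u(x)^2 dx = ∫_0^2 (4*x^8 - 8*x^7 + 16*x^6 - 16*x^5 + 5*x^4 + 2*x^3 - 11*x^2 + 4*x + 4) dx. Term by term:
    ∫_0^2 4*x^8 dx = 2048/9;  ∫_0^2 -8*x^7 dx = -256;  ∫_0^2 16*x^6 dx = 2048/7;
    ∫_0^2 -16*x^5 dx = -512/3;  ∫_0^2 5*x^4 dx = 32;  ∫_0^2 2*x^3 dx = 8;
    ∫_0^2 -11*x^2 dx = -88/3;  ∫_0^2 4*x dx = 8;  ∫_0^2 4 dx = 8.
  Sum: 2048/9 − 256 + 2048/7 − 512/3 + 32 + 8 − 88/3 + 8 + 8 = 7568/63.
  ∫_0^2 u'(x)^2 dx = ∫_0^2 (64*x^6 - 96*x^5 + 132*x^4 - 88*x^3 + 48*x^2 - 12*x + 1) dx. Term by term:
    ∫_0^2 64*x^6 dx = 8192/7;  ∫_0^2 -96*x^5 dx = -1024;  ∫_0^2 132*x^4 dx = 4224/5;
    ∫_0^2 -88*x^3 dx = -352;  ∫_0^2 48*x^2 dx = 128;  ∫_0^2 -12*x dx = -24;
    ∫_0^2 1 dx = 2.
  Sum: 8192/7 − 1024 + 4224/5 − 352 + 128 − 24 + 2 = 26078/35.
Adding: ||u||_{H^1}^2 = 7568/63 + 26078/35 = 272542/315.


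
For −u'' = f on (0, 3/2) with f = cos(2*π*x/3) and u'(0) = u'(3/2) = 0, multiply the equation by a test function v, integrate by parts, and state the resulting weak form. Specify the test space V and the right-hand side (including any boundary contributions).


V = H^1(0, 3/2) (no boundary constraint on v; u is determined up to an additive constant); weak form: ∫_0^3/2 u'v' dx = ∫_0^3/2 (cos(2*π*x/3)) v dx for all v ∈ V.

Multiply both sides by a test function v and integrate from 0 to 3/2:
  ∫_0^3/2 −u''(x) v(x) dx = ∫_0^3/2 f(x) v(x) dx.
Integrate the LHS by parts once:
  ∫_0^3/2 −u'' v dx = −[u'(x) v(x)]_0^3/2 + ∫_0^3/2 u'(x) v'(x) dx.
Thus ∫_0^3/2 u'(x) v'(x) dx = ∫_0^3/2 f(x) v(x) dx + [u'(x) v(x)]_0^3/2.
Choose V so that boundary terms are either known or forced to vanish.
u has homogeneous Neumann: u'(0) = u'(3/2) = 0. So [u' v]_0^3/2 = 0·v(3/2) − 0·v(0) = 0 for any v; take V = H^1(0, 3/2).
Weak formulation: find u (satisfying any essential BC) such that ∫_0^3/2 u'(x) v'(x) dx = ∫_0^3/2 f v dx for all v ∈ V (homogeneous Neumann, so boundary terms vanish).
Substituting f(x) = cos(2*π*x/3), the right-hand side is ∫_0^3/2 (cos(2*π*x/3)) v dx.
Compatibility check (pure Neumann): taking v ≡ 1 ∈ V gives 0 = ∫_0^3/2 f dx + (0) − (0), i.e. ∫_0^3/2 f dx must equal u'(0) − u'(3/2) = 0. Indeed ∫_0^3/2 (cos(2*π*x/3)) dx = 0, so the data are compatible. The solution is then unique only up to an additive constant (fix it e.g. by requiring ∫_0^3/2 u dx = 0).


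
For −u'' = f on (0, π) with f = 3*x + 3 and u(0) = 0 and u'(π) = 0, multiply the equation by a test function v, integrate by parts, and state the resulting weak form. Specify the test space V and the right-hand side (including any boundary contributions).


V = {v ∈ H^1(0, π) : v(0) = 0} (test functions vanish at x = 0 where u is specified); weak form: ∫_0^π u'v' dx = ∫_0^π (3*x + 3) v dx for all v ∈ V.

Multiply both sides by a test function v and integrate from 0 to π:
  ∫_0^π −u''(x) v(x) dx = ∫_0^π f(x) v(x) dx.
Integrate the LHS by parts once:
  ∫_0^π −u'' v dx = −[u'(x) v(x)]_0^π + ∫_0^π u'(x) v'(x) dx.
Thus ∫_0^π u'(x) v'(x) dx = ∫_0^π f(x) v(x) dx + [u'(x) v(x)]_0^π.
Choose V so that boundary terms are either known or forced to vanish.
Mixed BC: u(0) = 0 (Dirichlet) and u'(π) = 0 (Neumann). Define V = {v ∈ H^1(0, π) : v(0) = 0}. Then [u' v]_0^π = u'(π)·v(π) − u'(0)·0 = 0.
Weak formulation: find u (satisfying any essential BC) such that ∫_0^π u'(x) v'(x) dx = ∫_0^π f v dx for all v ∈ V (Dirichlet at 0 absorbed into V; the Neumann datum at x = π is zero, so no boundary term remains).
Substituting f(x) = 3*x + 3, the right-hand side is ∫_0^π (3*x + 3) v dx.


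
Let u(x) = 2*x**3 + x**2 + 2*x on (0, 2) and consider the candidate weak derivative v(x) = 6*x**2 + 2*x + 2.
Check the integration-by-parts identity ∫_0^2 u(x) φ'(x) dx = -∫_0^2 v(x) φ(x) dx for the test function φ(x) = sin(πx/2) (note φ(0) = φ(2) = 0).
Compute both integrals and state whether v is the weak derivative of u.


LHS = -64/π + 192/π^3, RHS = -64/π + 192/π^3. Yes, v = u' weakly.

u(x) = 2*x**3 + x**2 + 2*x, classical derivative u'(x) = 6*x**2 + 2*x + 2.
φ(x) = sin(πx/2), so φ'(x) = π*cos(π*x/2)/2.
Note φ(0) = φ(2) = 0, so the boundary term u·φ vanishes.
LHS = ∫_0^2 u(x) φ'(x) dx = ∫_0^2 (π*x^3*cos(π*x/2) + π*x^2*cos(π*x/2)/2 + π*x*cos(π*x/2)) dx. Term by term:
  ∫_0^2 π*x*cos(π*x/2) dx = -8/π;  ∫_0^2 π*x^3*cos(π*x/2) dx = -48/π + 192/π^3;  ∫_0^2 π*x^2*cos(π*x/2)/2 dx = -8/π.
Sum: -8/π + -48/π + 192/π^3 − 8/π = -64/π + 192/π^3.
So LHS = -64/π + 192/π^3.
∫_0^2 v(x) φ(x) dx = ∫_0^2 (6*x^2*sin(π*x/2) + 2*x*sin(π*x/2) + 2*sin(π*x/2)) dx. Term by term:
  ∫_0^2 2*sin(π*x/2) dx = 8/π;  ∫_0^2 2*x*sin(π*x/2) dx = 8/π;  ∫_0^2 6*x^2*sin(π*x/2) dx = -192/π^3 + 48/π.
Sum: 8/π + 8/π + -192/π^3 + 48/π = -192/π^3 + 64/π.
So RHS = -∫_0^2 v(x) φ(x) dx = -64/π + 192/π^3.
LHS = RHS, so the identity holds for this test φ.
Moreover u is smooth here and v(x) = u'(x) = 6*x**2 + 2*x + 2 pointwise, so the identity holds for every test function. Hence v is the weak derivative of u.


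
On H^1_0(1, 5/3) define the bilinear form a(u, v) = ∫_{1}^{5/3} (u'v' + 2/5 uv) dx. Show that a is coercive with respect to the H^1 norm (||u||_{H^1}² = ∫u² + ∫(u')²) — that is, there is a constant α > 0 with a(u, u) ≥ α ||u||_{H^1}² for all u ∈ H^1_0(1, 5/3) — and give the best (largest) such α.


α = (8 + 45*π^2)/(5*(4 + 9*π^2))

Coercivity of a(·,·) on H^1_0(1, 5/3) means a(u, u) ≥ α ||u||_{H^1}² for every u ∈ H^1_0.
The interval has length L = 2/3, and Poincaré/coercivity depend only on L. Here a(u, u) = ∫(u')² + (2/5)·∫u².
Here 0 < c = 2/5 < 1. The condition a(u,u) ≥ α||u||_{H^1}² reads (1−α)∫(u')² ≥ (α−c)∫u². Any admissible α is ≤ 1 (rapidly oscillating u have ∫u²/∫(u')² → 0), and α = 1 would force 0 ≥ (1−c)∫u², impossible since c < 1; so 1−α > 0. By the sharp Poincaré inequality on H^1_0 of an interval of length L, ∫(u')² ≥ (π/L)²∫u² with equality for the first sine mode sin(π(x−x₀)/L) (x₀ the left endpoint), so the inequality holds for all u iff (1−α)(π/L)² ≥ α − c, i.e. α ≤ ((π/L)² + c)/((π/L)² + 1) = (1 + c(L/π)²)/(1 + (L/π)²). With (π/L)² = 9*π^2/4 and c = 2/5, the largest admissible constant is α = ((π/L)² + c)/((π/L)² + 1).
Simplifying, α = (8 + 45*π^2)/(5*(4 + 9*π^2)).


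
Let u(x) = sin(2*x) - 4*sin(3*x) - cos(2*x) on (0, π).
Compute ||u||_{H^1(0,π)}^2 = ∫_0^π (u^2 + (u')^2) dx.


||u||_{H^1(0,π)}^2 = 48 + 85*π

u'(x) = 2*sin(2*x) + 2*cos(2*x) - 12*cos(3*x).
Expand u² and (u')² and integrate term by term on (0, π), using: for integers n ≥ 1, ∫_0^π sin²(nx) dx = ∫_0^π cos²(nx) dx = π/2; for n ≠ n', ∫_0^π sin(nx)sin(n'x) dx = ∫_0^π cos(nx)cos(n'x) dx = 0; and by product-to-sum, ∫_0^π sin(nx)cos(n'x) dx = ½∫_0^π [sin((n+n')x) + sin((n−n')x)] dx, which is 0 when n+n' is even and 2n/(n²−n'²) when n+n' is odd (it need not vanish on (0, π)).
  u² squared terms: (-1)²·∫cos(2x)² dx = 1·π/2 = π/2;  (-4)²·∫sin(3x)² dx = 16·π/2 = 8*π;  (1)²·∫sin(2x)² dx = 1·π/2 = π/2.
  u² cross terms: 2·(-1)·(-4)·∫cos(2x)·sin(3x) dx = 8·(6/5) = 48/5;  2·(-1)·(1)·∫cos(2x)·sin(2x) dx = -2·(0) = 0;  2·(-4)·(1)·∫sin(3x)·sin(2x) dx = -8·(0) = 0.
  So ∫_0^π u² dx = π/2 + 8*π + π/2 + 48/5 + 0 + 0 = 48/5 + 9*π.
  (u')² squared terms: (-12)²·∫cos(3x)² dx = 144·π/2 = 72*π;  (2)²·∫cos(2x)² dx = 4·π/2 = 2*π;  (2)²·∫sin(2x)² dx = 4·π/2 = 2*π.
  (u')² cross terms: 2·(-12)·(2)·∫cos(3x)·cos(2x) dx = -48·(0) = 0;  2·(-12)·(2)·∫cos(3x)·sin(2x) dx = -48·(-4/5) = 192/5;  2·(2)·(2)·∫cos(2x)·sin(2x) dx = 8·(0) = 0.
  So ∫_0^π (u')² dx = 72*π + 2*π + 2*π + 0 + 192/5 + 0 = 192/5 + 76*π.
||u||_{H^1}^2 = (48/5 + 9*π) + (192/5 + 76*π) = 48 + 85*π.


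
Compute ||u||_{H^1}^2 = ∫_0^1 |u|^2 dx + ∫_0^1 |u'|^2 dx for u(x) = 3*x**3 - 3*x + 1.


||u||_{H^1}^2 = 517/70

The H^1 norm (squared) on an interval (0, L) is
  ||u||_{H^1}^2 = ∫_0^L u(x)^2 dx + ∫_0^L u'(x)^2 dx.
Compute u'(x) = 9*x**2 - 3.
Then u(x)^2 = 9*x**6 - 18*x**4 + 6*x**3 + 9*x**2 - 6*x + 1 and u'(x)^2 = 81*x**4 - 54*x**2 + 9.
Integrate each monomial from 0 to 1 using ∫_0^1 c·x^n dx = c·1^(n+1)/(n+1):
  ∫_0^1 u(x)^2 dx = ∫_0^1 (9*x^6 - 18*x^4 + 6*x^3 + 9*x^2 - 6*x + 1) dx. Term by term:
    ∫_0^1 9*x^6 dx = 9/7;  ∫_0^1 -18*x^4 dx = -18/5;  ∫_0^1 6*x^3 dx = 3/2;
    ∫_0^1 9*x^2 dx = 3;  ∫_0^1 -6*x dx = -3;  ∫_0^1 1 dx = 1.
  Sum: 9/7 − 18/5 + 3/2 + 3 − 3 + 1 = 13/70.
  ∫_0^1 u'(x)^2 dx = ∫_0^1 (81*x^4 - 54*x^2 + 9) dx. Term by term:
    ∫_0^1 81*x^4 dx = 81/5;  ∫_0^1 -54*x^2 dx = -18;  ∫_0^1 9 dx = 9.
  Sum: 81/5 − 18 + 9 = 36/5.
Adding: ||u||_{H^1}^2 = 13/70 + 36/5 = 517/70.


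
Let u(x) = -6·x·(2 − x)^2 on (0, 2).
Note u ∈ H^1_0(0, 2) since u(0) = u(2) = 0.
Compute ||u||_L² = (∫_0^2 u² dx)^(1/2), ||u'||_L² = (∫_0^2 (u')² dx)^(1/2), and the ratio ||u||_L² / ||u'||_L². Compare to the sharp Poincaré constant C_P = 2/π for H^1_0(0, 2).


||u||_L² / ||u'||_L² = sqrt(14)/7 < C_P = 2/π.

u(x) = -6·x·(2 − x)^2, so u'(x) = 6*(2 - 3*x)*(x - 2).
u(x) = -6·x·(2 − x)^2 vanishes at x = 0 and x = 2, so u ∈ H^1_0(0, 2). Differentiate via the product rule and integrate the resulting polynomials term by term.
  ∫_0^2 u² dx = ∫_0^2 (36*x^6 - 288*x^5 + 864*x^4 - 1152*x^3 + 576*x^2) dx. Term by term:
    ∫_0^2 36*x^6 dx = 4608/7;  ∫_0^2 -288*x^5 dx = -3072;  ∫_0^2 864*x^4 dx = 27648/5;
    ∫_0^2 -1152*x^3 dx = -4608;  ∫_0^2 576*x^2 dx = 1536.
  Sum: 4608/7 − 3072 + 27648/5 − 4608 + 1536 = 1536/35.
  ∫_0^2 (u')² dx = ∫_0^2 (324*x^4 - 1728*x^3 + 3168*x^2 - 2304*x + 576) dx. Term by term:
    ∫_0^2 324*x^4 dx = 10368/5;  ∫_0^2 -1728*x^3 dx = -6912;  ∫_0^2 3168*x^2 dx = 8448;
    ∫_0^2 -2304*x dx = -4608;  ∫_0^2 576 dx = 1152.
  Sum: 10368/5 − 6912 + 8448 − 4608 + 1152 = 768/5.
∫_0^2 u² dx = 1536/35, so ||u||_L² = 16*sqrt(210)/35.
∫_0^2 (u')² dx = 768/5, so ||u'||_L² = 16*sqrt(15)/5.
Ratio ||u||_L² / ||u'||_L² = sqrt(14)/7.
Sharp Poincaré constant on H^1_0(0, 2) is C_P = L/π = 2/π, achieved by sin(π/2·x).
A polynomial bump cannot attain the sharp Poincaré constant (only the first sine eigenfunction does), so the ratio is strictly less than C_P, consistent with ||u||_L² ≤ C_P ||u'||_L².


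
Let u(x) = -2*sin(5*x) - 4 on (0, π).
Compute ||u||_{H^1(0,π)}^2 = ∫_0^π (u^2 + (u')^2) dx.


||u||_{H^1(0,π)}^2 = 32/5 + 68*π

u'(x) = -10*cos(5*x).
Expand u² and (u')² and integrate term by term on (0, π), using: for integers n ≥ 1, ∫_0^π sin²(nx) dx = ∫_0^π cos²(nx) dx = π/2; for n ≠ n', ∫_0^π sin(nx)sin(n'x) dx = ∫_0^π cos(nx)cos(n'x) dx = 0; and by product-to-sum, ∫_0^π sin(nx)cos(n'x) dx = ½∫_0^π [sin((n+n')x) + sin((n−n')x)] dx, which is 0 when n+n' is even and 2n/(n²−n'²) when n+n' is odd (it need not vanish on (0, π)). For the constant mode: ∫_0^π 1 dx = π, ∫_0^π cos(nx) dx = 0, ∫_0^π sin(nx) dx = (1−(−1)^n)/n.
  u² squared terms: (-4)²·∫1 dx = 16·π = 16*π;  (-2)²·∫sin(5x)² dx = 4·π/2 = 2*π.
  u² cross terms: 2·(-4)·(-2)·∫1·sin(5x) dx = 16·(2/5) = 32/5.
  So ∫_0^π u² dx = 16*π + 2*π + 32/5 = 32/5 + 18*π.
  (u')² squared terms: (-10)²·∫cos(5x)² dx = 100·π/2 = 50*π.
  So ∫_0^π (u')² dx = 50*π.
||u||_{H^1}^2 = (32/5 + 18*π) + (50*π) = 32/5 + 68*π.


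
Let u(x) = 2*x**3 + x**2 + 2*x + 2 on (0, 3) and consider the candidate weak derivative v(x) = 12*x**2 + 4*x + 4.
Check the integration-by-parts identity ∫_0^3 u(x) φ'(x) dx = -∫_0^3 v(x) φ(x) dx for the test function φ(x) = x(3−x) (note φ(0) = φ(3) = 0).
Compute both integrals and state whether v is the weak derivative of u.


LHS = -477/5, RHS = -954/5. No, v is not the weak derivative of u.

u(x) = 2*x**3 + x**2 + 2*x + 2, classical derivative u'(x) = 6*x**2 + 2*x + 2.
φ(x) = x(3−x), so φ'(x) = 3 - 2*x.
Note φ(0) = φ(3) = 0, so the boundary term u·φ vanishes.
LHS = ∫_0^3 u(x) φ'(x) dx = ∫_0^3 (-4*x^4 + 4*x^3 - x^2 + 2*x + 6) dx. Term by term:
  ∫_0^3 -4*x^4 dx = -972/5;  ∫_0^3 4*x^3 dx = 81;  ∫_0^3 -x^2 dx = -9;
  ∫_0^3 2*x dx = 9;  ∫_0^3 6 dx = 18.
Sum: -972/5 + 81 − 9 + 9 + 18 = -477/5.
So LHS = -477/5.
∫_0^3 v(x) φ(x) dx = ∫_0^3 (-12*x^4 + 32*x^3 + 8*x^2 + 12*x) dx. Term by term:
  ∫_0^3 -12*x^4 dx = -2916/5;  ∫_0^3 32*x^3 dx = 648;  ∫_0^3 8*x^2 dx = 72;
  ∫_0^3 12*x dx = 54.
Sum: -2916/5 + 648 + 72 + 54 = 954/5.
So RHS = -∫_0^3 v(x) φ(x) dx = -954/5.
LHS − RHS = 477/5 ≠ 0, so the identity fails.
(For a valid weak derivative the identity must hold for EVERY test function, in particular this one. The failure shows v is NOT the weak derivative of u.)
Correct weak derivative would be u'(x) = 6*x**2 + 2*x + 2.


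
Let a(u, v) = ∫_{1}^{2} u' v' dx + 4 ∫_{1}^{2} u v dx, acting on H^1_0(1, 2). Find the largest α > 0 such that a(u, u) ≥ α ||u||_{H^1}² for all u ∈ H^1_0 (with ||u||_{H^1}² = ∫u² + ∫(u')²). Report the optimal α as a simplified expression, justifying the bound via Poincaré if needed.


α = 1

Coercivity of a(·,·) on H^1_0(1, 2) means a(u, u) ≥ α ||u||_{H^1}² for every u ∈ H^1_0.
The interval has length L = 1, and Poincaré/coercivity depend only on L. Here a(u, u) = ∫(u')² + (4)·∫u².
Here c = 4 ≥ 1, so a(u,u) = ∫(u')² + c∫u² ≥ ∫(u')² + ∫u² = ||u||_{H^1}², i.e. α = 1 works. No larger α is possible: a(u,u) ≥ α||u||_{H^1}² means (1−α)∫(u')² ≥ (α−c)∫u², and for the modes u_n = sin(nπ(x−x₀)/L) (x₀ the left endpoint) one has ∫u_n²/∫(u_n')² = (L/(nπ))² → 0, so a(u_n,u_n)/||u_n||_{H^1}² → 1. Hence the optimal constant is α = 1.
Therefore α = 1.


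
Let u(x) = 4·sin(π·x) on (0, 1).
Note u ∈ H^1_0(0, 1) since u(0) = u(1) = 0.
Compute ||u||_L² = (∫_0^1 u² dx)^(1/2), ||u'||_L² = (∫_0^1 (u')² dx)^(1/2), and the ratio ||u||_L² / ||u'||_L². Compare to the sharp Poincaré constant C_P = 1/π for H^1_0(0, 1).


||u||_L² / ||u'||_L² = 1/π = C_P.

u(x) = 4·sin(π·x), so u'(x) = 4*π*cos(π*x).
Writing u(x) = A·sin(kπx/L) with A = 4 and k = 1, use ∫_0^L sin²(kπx/L) dx = L/2 and ∫_0^L cos²(kπx/L) dx = L/2.
u² = 16·sin²(π·x) and (u')² = 16*π^2·cos²(π·x), and each of sin², cos² integrates to L/2 = 1/2 over (0, 1).
∫_0^1 u² dx = 8, so ||u||_L² = 2*sqrt(2).
∫_0^1 (u')² dx = 8*π^2, so ||u'||_L² = 2*sqrt(2)*π.
Ratio ||u||_L² / ||u'||_L² = 1/π.
Sharp Poincaré constant on H^1_0(0, 1) is C_P = L/π = 1/π, achieved by sin(π·x).
This is the k = 1 eigenfunction (up to amplitude), so the ratio equals the sharp Poincaré constant exactly.


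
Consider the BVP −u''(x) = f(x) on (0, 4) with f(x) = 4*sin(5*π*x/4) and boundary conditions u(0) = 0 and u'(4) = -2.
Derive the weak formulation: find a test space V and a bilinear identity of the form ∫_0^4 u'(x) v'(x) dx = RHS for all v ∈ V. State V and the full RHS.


V = {v ∈ H^1(0, 4) : v(0) = 0} (test functions vanish at x = 0 where u is specified); weak form: ∫_0^4 u'v' dx = ∫_0^4 (4*sin(5*π*x/4)) v dx − 2·v(4) for all v ∈ V.

Multiply both sides by a test function v and integrate from 0 to 4:
  ∫_0^4 −u''(x) v(x) dx = ∫_0^4 f(x) v(x) dx.
Integrate the LHS by parts once:
  ∫_0^4 −u'' v dx = −[u'(x) v(x)]_0^4 + ∫_0^4 u'(x) v'(x) dx.
Thus ∫_0^4 u'(x) v'(x) dx = ∫_0^4 f(x) v(x) dx + [u'(x) v(x)]_0^4.
Choose V so that boundary terms are either known or forced to vanish.
Mixed BC: u(0) = 0 (Dirichlet) and u'(4) = -2 (Neumann). Define V = {v ∈ H^1(0, 4) : v(0) = 0}. Then [u' v]_0^4 = u'(4)·v(4) − u'(0)·0 = − 2·v(4).
Weak formulation: find u (satisfying any essential BC) such that ∫_0^4 u'(x) v'(x) dx = ∫_0^4 f v dx − 2·v(4) for all v ∈ V (Dirichlet at 0 absorbed into V; Neumann datum at x = 4 contributes the boundary term).
Substituting f(x) = 4*sin(5*π*x/4), the right-hand side is ∫_0^4 (4*sin(5*π*x/4)) v dx − 2·v(4).


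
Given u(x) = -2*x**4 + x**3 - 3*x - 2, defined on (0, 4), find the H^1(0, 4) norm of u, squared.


||u||_{H^1}^2 = 68142812/315

The H^1 norm (squared) on an interval (0, L) is
  ||u||_{H^1}^2 = ∫_0^L u(x)^2 dx + ∫_0^L u'(x)^2 dx.
Compute u'(x) = -8*x**3 + 3*x**2 - 3.
Then u(x)^2 = 4*x**8 - 4*x**7 + x**6 + 12*x**5 + 2*x**4 - 4*x**3 + 9*x**2 + 12*x + 4 and u'(x)^2 = 64*x**6 - 48*x**5 + 9*x**4 + 48*x**3 - 18*x**2 + 9.
Integrate each monomial from 0 to 4 using ∫_0^4 c·x^n dx = c·4^(n+1)/(n+1):
  ∫_0^4 u(x)^2 dx = ∫_0^4 (4*x^8 - 4*x^7 + x^6 + 12*x^5 + 2*x^4 - 4*x^3 + 9*x^2 + 12*x + 4) dx. Term by term:
    ∫_0^4 4*x^8 dx = 1048576/9;  ∫_0^4 -4*x^7 dx = -32768;  ∫_0^4 x^6 dx = 16384/7;
    ∫_0^4 12*x^5 dx = 8192;  ∫_0^4 2*x^4 dx = 2048/5;  ∫_0^4 -4*x^3 dx = -256;
    ∫_0^4 9*x^2 dx = 192;  ∫_0^4 12*x dx = 96;  ∫_0^4 4 dx = 16.
  Sum: 1048576/9 − 32768 + 16384/7 + 8192 + 2048/5 − 256 + 192 + 96 + 16 = 29840144/315.
  ∫_0^4 u'(x)^2 dx = ∫_0^4 (64*x^6 - 48*x^5 + 9*x^4 + 48*x^3 - 18*x^2 + 9) dx. Term by term:
    ∫_0^4 64*x^6 dx = 1048576/7;  ∫_0^4 -48*x^5 dx = -32768;  ∫_0^4 9*x^4 dx = 9216/5;
    ∫_0^4 48*x^3 dx = 3072;  ∫_0^4 -18*x^2 dx = -384;  ∫_0^4 9 dx = 36.
  Sum: 1048576/7 − 32768 + 9216/5 + 3072 − 384 + 36 = 4255852/35.
Adding: ||u||_{H^1}^2 = 29840144/315 + 4255852/35 = 68142812/315.
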